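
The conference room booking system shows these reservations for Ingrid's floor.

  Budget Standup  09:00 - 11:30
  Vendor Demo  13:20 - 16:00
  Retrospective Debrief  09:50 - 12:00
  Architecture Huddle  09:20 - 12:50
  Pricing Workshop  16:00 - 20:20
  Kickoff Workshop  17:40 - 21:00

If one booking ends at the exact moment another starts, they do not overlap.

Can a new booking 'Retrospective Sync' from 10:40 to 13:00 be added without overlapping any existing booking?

No — it overlaps Architecture Huddle, Budget Standup, Retrospective Debrief

Budget Standup: starts 09:00 before Retrospective Sync ends 13:00, and ends 11:30 after Retrospective Sync starts 10:40 → overlap.
Architecture Huddle: starts 09:20 before Retrospective Sync ends 13:00, and ends 12:50 after Retrospective Sync starts 10:40 → overlap.
Retrospective Debrief: starts 09:50 before Retrospective Sync ends 13:00, and ends 12:00 after Retrospective Sync starts 10:40 → overlap.
Vendor Demo: starts 13:20 at or after Retrospective Sync ends 13:00 → clear.
Pricing Workshop: starts 16:00 at or after Retrospective Sync ends 13:00 → clear.
Kickoff Workshop: starts 17:40 at or after Retrospective Sync ends 13:00 → clear.
Retrospective Sync overlaps Budget Standup, Retrospective Debrief, Architecture Huddle.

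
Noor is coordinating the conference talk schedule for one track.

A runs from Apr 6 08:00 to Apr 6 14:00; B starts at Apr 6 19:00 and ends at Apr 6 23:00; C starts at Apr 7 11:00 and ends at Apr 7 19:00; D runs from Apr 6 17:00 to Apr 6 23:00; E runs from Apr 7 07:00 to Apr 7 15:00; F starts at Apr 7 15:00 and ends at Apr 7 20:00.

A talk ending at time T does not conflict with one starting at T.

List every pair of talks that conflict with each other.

Sorted by start: A, D, B, E, C, F.
D starts after A ends — done with A.
B starts before D ends → D and B overlap.
E starts after D ends — done with D.
E starts after B ends — done with B.
C starts before E ends → E and C overlap.
F starts exactly when E ends (back-to-back, no overlap).
F starts before C ends → C and F overlap.

B & D, C & E, C & F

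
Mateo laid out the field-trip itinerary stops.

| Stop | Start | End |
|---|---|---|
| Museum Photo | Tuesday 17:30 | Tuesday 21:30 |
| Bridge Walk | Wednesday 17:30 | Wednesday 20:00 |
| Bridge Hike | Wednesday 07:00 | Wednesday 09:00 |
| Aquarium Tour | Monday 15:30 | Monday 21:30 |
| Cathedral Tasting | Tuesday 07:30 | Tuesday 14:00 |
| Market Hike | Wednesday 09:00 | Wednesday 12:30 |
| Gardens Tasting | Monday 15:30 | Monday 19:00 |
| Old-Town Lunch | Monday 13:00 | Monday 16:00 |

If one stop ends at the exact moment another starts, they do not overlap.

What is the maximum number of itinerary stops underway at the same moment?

3

Walk through starts and ends in time order (an end at T is processed before a start at T):
Monday 13:00 start Old-Town Lunch → 1
Monday 15:30 start Aquarium Tour → 2
Monday 15:30 start Gardens Tasting → 3
Monday 16:00 end Old-Town Lunch → 2
Monday 19:00 end Gardens Tasting → 1
Monday 21:30 end Aquarium Tour → 0
Tuesday 07:30 start Cathedral Tasting → 1
Tuesday 14:00 end Cathedral Tasting → 0
Tuesday 17:30 start Museum Photo → 1
Tuesday 21:30 end Museum Photo → 0
Wednesday 07:00 start Bridge Hike → 1
Wednesday 09:00 end Bridge Hike → 0
Wednesday 09:00 start Market Hike → 1
Wednesday 12:30 end Market Hike → 0
Wednesday 17:30 start Bridge Walk → 1
Wednesday 20:00 end Bridge Walk → 0
Peak is 3, at Monday 15:30 (Aquarium Tour, Gardens Tasting, Old-Town Lunch).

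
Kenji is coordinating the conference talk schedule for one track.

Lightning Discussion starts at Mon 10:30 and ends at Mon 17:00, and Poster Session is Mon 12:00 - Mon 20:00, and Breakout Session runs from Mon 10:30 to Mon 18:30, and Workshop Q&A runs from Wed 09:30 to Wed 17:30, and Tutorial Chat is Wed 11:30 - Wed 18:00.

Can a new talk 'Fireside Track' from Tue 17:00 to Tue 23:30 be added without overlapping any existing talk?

Lightning Discussion: ends Mon 17:00 at or before Fireside Track starts Tue 17:00 → clear.
Breakout Session: ends Mon 18:30 at or before Fireside Track starts Tue 17:00 → clear.
Poster Session: ends Mon 20:00 at or before Fireside Track starts Tue 17:00 → clear.
Workshop Q&A: starts Wed 09:30 at or after Fireside Track ends Tue 23:30 → clear.
Tutorial Chat: starts Wed 11:30 at or after Fireside Track ends Tue 23:30 → clear.

Yes — the slot is free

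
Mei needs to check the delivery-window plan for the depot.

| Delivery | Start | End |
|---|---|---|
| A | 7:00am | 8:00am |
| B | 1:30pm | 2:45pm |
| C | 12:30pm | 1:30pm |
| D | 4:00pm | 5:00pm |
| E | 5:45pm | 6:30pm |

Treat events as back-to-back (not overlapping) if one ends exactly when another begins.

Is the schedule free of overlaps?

Sorted by start: A, C, B, D, E.
C starts after A ends, so nothing later overlaps A either.
B starts exactly when C ends (back-to-back, no overlap), so nothing later overlaps C either.
D starts after B ends, so nothing later overlaps B either.
E starts after D ends.
Every pair is clear; the schedule has no overlaps.

Yes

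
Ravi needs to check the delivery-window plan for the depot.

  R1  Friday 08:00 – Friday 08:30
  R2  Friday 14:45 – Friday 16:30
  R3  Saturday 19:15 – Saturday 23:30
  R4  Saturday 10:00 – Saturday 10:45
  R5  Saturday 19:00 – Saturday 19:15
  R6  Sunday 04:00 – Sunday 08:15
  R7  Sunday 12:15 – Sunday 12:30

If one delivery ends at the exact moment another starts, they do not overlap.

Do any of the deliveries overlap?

Sorted by start: R1, R2, R4, R5, R3, R6, R7.
R2 starts after R1 ends — done with R1.
R4 starts after R2 ends — done with R2.
R5 starts after R4 ends — done with R4.
R3 starts exactly when R5 ends (back-to-back, no overlap) — done with R5.
R6 starts after R3 ends — done with R3.
R7 starts after R6 ends.
Every pair is clear; the schedule has no overlaps.

No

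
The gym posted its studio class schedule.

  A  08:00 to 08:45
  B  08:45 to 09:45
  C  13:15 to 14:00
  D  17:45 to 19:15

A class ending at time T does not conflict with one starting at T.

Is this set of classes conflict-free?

Yes

Check each pair: they overlap iff neither finishes before the other starts.
Sorted by start: A, B, C, D.
B starts exactly when A ends (back-to-back, no overlap) — done with A.
C starts after B ends — done with B.
D starts after C ends.
Every pair is clear; the schedule has no overlaps.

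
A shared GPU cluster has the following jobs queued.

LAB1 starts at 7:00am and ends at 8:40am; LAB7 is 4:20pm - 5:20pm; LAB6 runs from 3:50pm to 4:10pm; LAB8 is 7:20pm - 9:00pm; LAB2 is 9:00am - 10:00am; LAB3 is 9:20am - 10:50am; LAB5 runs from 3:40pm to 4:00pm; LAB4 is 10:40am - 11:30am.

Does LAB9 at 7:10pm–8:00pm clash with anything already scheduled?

Yes — it overlaps LAB8

LAB1: ends 8:40am at or before LAB9 starts 7:10pm → clear.
LAB2: ends 10:00am at or before LAB9 starts 7:10pm → clear.
LAB3: ends 10:50am at or before LAB9 starts 7:10pm → clear.
LAB4: ends 11:30am at or before LAB9 starts 7:10pm → clear.
LAB5: ends 4:00pm at or before LAB9 starts 7:10pm → clear.
LAB6: ends 4:10pm at or before LAB9 starts 7:10pm → clear.
LAB7: ends 5:20pm at or before LAB9 starts 7:10pm → clear.
LAB8: starts 7:20pm before LAB9 ends 8:00pm, and ends 9:00pm after LAB9 starts 7:10pm → overlap.
LAB9 overlaps LAB8.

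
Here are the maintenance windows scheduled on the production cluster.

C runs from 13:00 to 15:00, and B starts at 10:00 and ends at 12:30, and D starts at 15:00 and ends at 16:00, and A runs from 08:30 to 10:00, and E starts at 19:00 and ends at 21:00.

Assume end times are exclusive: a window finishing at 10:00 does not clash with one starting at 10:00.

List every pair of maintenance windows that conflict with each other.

no conflicts

Two intervals overlap when each starts before the other ends.
Sorted by start: A, B, C, D, E.
B starts exactly when A ends (back-to-back, no overlap); A is clear from here.
C starts after B ends; B is clear from here.
D starts exactly when C ends (back-to-back, no overlap); C is clear from here.
E starts after D ends.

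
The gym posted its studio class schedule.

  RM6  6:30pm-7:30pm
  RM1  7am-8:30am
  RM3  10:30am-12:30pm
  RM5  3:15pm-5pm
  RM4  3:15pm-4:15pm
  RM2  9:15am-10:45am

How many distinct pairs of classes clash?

Sorted by start: RM1, RM2, RM3, RM4, RM5, RM6.
RM2 starts after RM1 ends — done with RM1.
RM3 starts before RM2 ends → RM2 and RM3 overlap.
RM4 starts after RM2 ends — done with RM2.
RM4 starts after RM3 ends — done with RM3.
RM5 starts before RM4 ends → RM4 and RM5 overlap.
RM6 starts after RM4 ends.
RM6 starts after RM5 ends.
Overlapping pairs: RM2 & RM3, RM4 & RM5 — 2 in total.

2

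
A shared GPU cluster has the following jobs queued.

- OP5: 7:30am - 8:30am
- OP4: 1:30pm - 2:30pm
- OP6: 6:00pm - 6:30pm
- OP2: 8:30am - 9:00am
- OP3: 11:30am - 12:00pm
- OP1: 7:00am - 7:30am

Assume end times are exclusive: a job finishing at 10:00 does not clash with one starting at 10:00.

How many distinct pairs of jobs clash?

0

Sorted by start: OP1, OP5, OP2, OP3, OP4, OP6.
OP5 starts exactly when OP1 ends (back-to-back, no overlap) — done with OP1.
OP2 starts exactly when OP5 ends (back-to-back, no overlap) — done with OP5.
OP3 starts after OP2 ends — done with OP2.
OP4 starts after OP3 ends — done with OP3.
OP6 starts after OP4 ends.
No pair overlaps.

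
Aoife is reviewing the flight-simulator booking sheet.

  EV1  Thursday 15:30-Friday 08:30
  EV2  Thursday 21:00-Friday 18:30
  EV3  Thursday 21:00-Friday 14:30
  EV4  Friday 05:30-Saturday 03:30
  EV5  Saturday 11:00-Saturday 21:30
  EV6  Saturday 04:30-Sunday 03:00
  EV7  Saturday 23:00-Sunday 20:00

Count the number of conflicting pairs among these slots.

Two intervals overlap when each starts before the other ends.
Sorted by start: EV1, EV2, EV3, EV4, EV6, EV5, EV7.
EV2 starts before EV1 ends → EV1 and EV2 overlap.
EV3 starts before EV1 ends → EV1 and EV3 overlap.
EV4 starts before EV1 ends → EV1 and EV4 overlap.
EV6 starts after EV1 ends; EV1 is clear from here.
EV3 starts before EV2 ends → EV2 and EV3 overlap.
EV4 starts before EV2 ends → EV2 and EV4 overlap.
EV6 starts after EV2 ends; EV2 is clear from here.
EV4 starts before EV3 ends → EV3 and EV4 overlap.
EV6 starts after EV3 ends; EV3 is clear from here.
EV6 starts after EV4 ends; EV4 is clear from here.
EV5 starts before EV6 ends → EV6 and EV5 overlap.
EV7 starts before EV6 ends → EV6 and EV7 overlap.
EV7 starts after EV5 ends.
Overlapping pairs: EV1 & EV2, EV1 & EV3, EV1 & EV4, EV2 & EV3, EV2 & EV4, EV3 & EV4, EV5 & EV6, EV6 & EV7 — 8 in total.

8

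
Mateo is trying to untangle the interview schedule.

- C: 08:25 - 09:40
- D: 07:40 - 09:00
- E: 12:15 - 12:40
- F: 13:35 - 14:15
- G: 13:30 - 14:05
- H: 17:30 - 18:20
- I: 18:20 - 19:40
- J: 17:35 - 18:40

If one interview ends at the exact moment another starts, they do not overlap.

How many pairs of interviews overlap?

4

Sorted by start: D, C, E, G, F, H, J, I.
C starts before D ends → D and C overlap.
E starts after D ends, so D has no further overlaps.
E starts after C ends, so C has no further overlaps.
G starts after E ends, so E has no further overlaps.
F starts before G ends → G and F overlap.
H starts after G ends, so G has no further overlaps.
H starts after F ends, so F has no further overlaps.
J starts before H ends → H and J overlap.
I starts exactly when H ends (back-to-back, no overlap).
I starts before J ends → J and I overlap.
Overlapping pairs: C & D, F & G, H & J, I & J — 4 in total.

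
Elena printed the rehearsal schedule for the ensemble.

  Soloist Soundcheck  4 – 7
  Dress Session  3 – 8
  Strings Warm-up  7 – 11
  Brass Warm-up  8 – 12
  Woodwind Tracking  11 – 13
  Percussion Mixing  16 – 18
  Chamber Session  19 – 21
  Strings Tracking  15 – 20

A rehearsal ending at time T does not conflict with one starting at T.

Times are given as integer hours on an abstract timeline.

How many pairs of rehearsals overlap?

Check each pair: they overlap iff neither finishes before the other starts.
Sorted by start: Dress Session, Soloist Soundcheck, Strings Warm-up, Brass Warm-up, Woodwind Tracking, Strings Tracking, Percussion Mixing, Chamber Session.
Soloist Soundcheck starts before Dress Session ends → Dress Session and Soloist Soundcheck overlap.
Strings Warm-up starts before Dress Session ends → Dress Session and Strings Warm-up overlap.
Brass Warm-up starts exactly when Dress Session ends (back-to-back, no overlap) — done with Dress Session.
Strings Warm-up starts exactly when Soloist Soundcheck ends (back-to-back, no overlap) — done with Soloist Soundcheck.
Brass Warm-up starts before Strings Warm-up ends → Strings Warm-up and Brass Warm-up overlap.
Woodwind Tracking starts exactly when Strings Warm-up ends (back-to-back, no overlap) — done with Strings Warm-up.
Woodwind Tracking starts before Brass Warm-up ends → Brass Warm-up and Woodwind Tracking overlap.
Strings Tracking starts after Brass Warm-up ends — done with Brass Warm-up.
Strings Tracking starts after Woodwind Tracking ends — done with Woodwind Tracking.
Percussion Mixing starts before Strings Tracking ends → Strings Tracking and Percussion Mixing overlap.
Chamber Session starts before Strings Tracking ends → Strings Tracking and Chamber Session overlap.
Chamber Session starts after Percussion Mixing ends.
Overlapping pairs: Brass Warm-up & Strings Warm-up, Brass Warm-up & Woodwind Tracking, Chamber Session & Strings Tracking, Dress Session & Soloist Soundcheck, Dress Session & Strings Warm-up, Percussion Mixing & Strings Tracking — 6 in total.

6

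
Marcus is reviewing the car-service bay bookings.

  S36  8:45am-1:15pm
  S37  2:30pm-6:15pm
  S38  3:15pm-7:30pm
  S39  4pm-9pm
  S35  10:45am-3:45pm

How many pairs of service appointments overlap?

6

Sorted by start: S36, S35, S37, S38, S39.
S35 starts before S36 ends → S36 and S35 overlap.
S37 starts after S36 ends — done with S36.
S37 starts before S35 ends → S35 and S37 overlap.
S38 starts before S35 ends → S35 and S38 overlap.
S39 starts after S35 ends.
S38 starts before S37 ends → S37 and S38 overlap.
S39 starts before S37 ends → S37 and S39 overlap.
S39 starts before S38 ends → S38 and S39 overlap.
Overlapping pairs: S35 & S36, S35 & S37, S35 & S38, S37 & S38, S37 & S39, S38 & S39 — 6 in total.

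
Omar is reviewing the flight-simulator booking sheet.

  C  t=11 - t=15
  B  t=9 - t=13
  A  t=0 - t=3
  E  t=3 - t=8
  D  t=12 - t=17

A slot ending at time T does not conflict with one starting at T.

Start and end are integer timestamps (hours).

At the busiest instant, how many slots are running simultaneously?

3

Sort all start/end points and keep a running count:
t=0 start A → 1
t=3 end A → 0
t=3 start E → 1
t=8 end E → 0
t=9 start B → 1
t=11 start C → 2
t=12 start D → 3
t=13 end B → 2
t=15 end C → 1
t=17 end D → 0
Peak is 3, at t=12 (B, C, D).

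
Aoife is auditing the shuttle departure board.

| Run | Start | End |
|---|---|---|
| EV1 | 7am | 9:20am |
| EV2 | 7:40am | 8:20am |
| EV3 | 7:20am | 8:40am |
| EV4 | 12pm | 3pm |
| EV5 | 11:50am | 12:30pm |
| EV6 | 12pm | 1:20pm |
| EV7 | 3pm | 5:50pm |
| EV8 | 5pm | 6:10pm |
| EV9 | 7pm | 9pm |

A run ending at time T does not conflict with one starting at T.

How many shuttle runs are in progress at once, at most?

3

Sort all start/end points and keep a running count:
7am start EV1 → 1
7:20am start EV3 → 2
7:40am start EV2 → 3
8:20am end EV2 → 2
8:40am end EV3 → 1
9:20am end EV1 → 0
11:50am start EV5 → 1
12pm start EV4 → 2
12pm start EV6 → 3
12:30pm end EV5 → 2
1:20pm end EV6 → 1
3pm end EV4 → 0
3pm start EV7 → 1
5pm start EV8 → 2
5:50pm end EV7 → 1
6:10pm end EV8 → 0
7pm start EV9 → 1
9pm end EV9 → 0
Peak is 3, at 7:40am (EV1, EV2, EV3).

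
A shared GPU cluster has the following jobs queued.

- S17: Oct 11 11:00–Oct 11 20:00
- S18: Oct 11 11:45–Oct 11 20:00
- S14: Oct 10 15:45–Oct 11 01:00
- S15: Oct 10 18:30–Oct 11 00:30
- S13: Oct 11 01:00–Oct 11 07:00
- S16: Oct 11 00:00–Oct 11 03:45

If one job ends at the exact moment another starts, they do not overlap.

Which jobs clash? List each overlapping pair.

Two intervals overlap when each starts before the other ends.
Sorted by start: S14, S15, S16, S13, S17, S18.
S15 starts before S14 ends → S14 and S15 overlap.
S16 starts before S14 ends → S14 and S16 overlap.
S13 starts exactly when S14 ends (back-to-back, no overlap) — done with S14.
S16 starts before S15 ends → S15 and S16 overlap.
S13 starts after S15 ends — done with S15.
S13 starts before S16 ends → S16 and S13 overlap.
S17 starts after S16 ends — done with S16.
S17 starts after S13 ends — done with S13.
S18 starts before S17 ends → S17 and S18 overlap.

S13 & S16, S14 & S15, S14 & S16, S15 & S16, S17 & S18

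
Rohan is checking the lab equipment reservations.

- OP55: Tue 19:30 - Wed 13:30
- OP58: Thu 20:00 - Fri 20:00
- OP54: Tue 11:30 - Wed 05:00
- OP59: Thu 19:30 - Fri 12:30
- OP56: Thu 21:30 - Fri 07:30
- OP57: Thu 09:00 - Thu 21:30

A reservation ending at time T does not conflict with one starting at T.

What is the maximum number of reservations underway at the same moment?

3

Sweep the timeline, counting +1 at each start and −1 at each end (ends before starts at a tie):
Tue 11:30 start OP54 → 1
Tue 19:30 start OP55 → 2
Wed 05:00 end OP54 → 1
Wed 13:30 end OP55 → 0
Thu 09:00 start OP57 → 1
Thu 19:30 start OP59 → 2
Thu 20:00 start OP58 → 3
Thu 21:30 end OP57 → 2
Thu 21:30 start OP56 → 3
Fri 07:30 end OP56 → 2
Fri 12:30 end OP59 → 1
Fri 20:00 end OP58 → 0
Peak is 3, at Thu 20:00 (OP57, OP58, OP59).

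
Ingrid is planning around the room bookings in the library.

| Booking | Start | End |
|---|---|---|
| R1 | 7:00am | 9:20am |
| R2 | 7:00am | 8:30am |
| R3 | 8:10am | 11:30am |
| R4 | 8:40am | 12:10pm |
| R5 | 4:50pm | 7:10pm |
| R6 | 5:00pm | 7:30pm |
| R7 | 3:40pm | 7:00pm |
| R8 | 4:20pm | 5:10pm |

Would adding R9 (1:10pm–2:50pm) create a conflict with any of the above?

No — it doesn't clash with anything

R1: ends 9:20am at or before R9 starts 1:10pm → clear.
R2: ends 8:30am at or before R9 starts 1:10pm → clear.
R3: ends 11:30am at or before R9 starts 1:10pm → clear.
R4: ends 12:10pm at or before R9 starts 1:10pm → clear.
R7: starts 3:40pm at or after R9 ends 2:50pm → clear.
R8: starts 4:20pm at or after R9 ends 2:50pm → clear.
R5: starts 4:50pm at or after R9 ends 2:50pm → clear.
R6: starts 5:00pm at or after R9 ends 2:50pm → clear.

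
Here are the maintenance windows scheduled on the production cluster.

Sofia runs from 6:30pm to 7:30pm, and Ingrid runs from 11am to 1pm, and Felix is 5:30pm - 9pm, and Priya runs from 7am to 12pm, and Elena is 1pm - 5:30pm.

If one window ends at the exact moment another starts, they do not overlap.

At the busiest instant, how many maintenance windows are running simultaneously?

Sort all start/end points and keep a running count:
7am start Priya → 1
11am start Ingrid → 2
12pm end Priya → 1
1pm end Ingrid → 0
1pm start Elena → 1
5:30pm end Elena → 0
5:30pm start Felix → 1
6:30pm start Sofia → 2
7:30pm end Sofia → 1
9pm end Felix → 0
Peak is 2, at 11am (Ingrid, Priya).

2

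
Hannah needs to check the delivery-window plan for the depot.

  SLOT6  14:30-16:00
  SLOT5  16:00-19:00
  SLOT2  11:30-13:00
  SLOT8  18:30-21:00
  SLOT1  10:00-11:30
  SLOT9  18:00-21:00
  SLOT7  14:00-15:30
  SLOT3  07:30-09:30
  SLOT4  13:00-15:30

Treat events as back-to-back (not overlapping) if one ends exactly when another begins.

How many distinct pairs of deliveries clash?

Sorted by start: SLOT3, SLOT1, SLOT2, SLOT4, SLOT7, SLOT6, SLOT5, SLOT9, SLOT8.
SLOT1 starts after SLOT3 ends; SLOT3 is clear from here.
SLOT2 starts exactly when SLOT1 ends (back-to-back, no overlap); SLOT1 is clear from here.
SLOT4 starts exactly when SLOT2 ends (back-to-back, no overlap); SLOT2 is clear from here.
SLOT7 starts before SLOT4 ends → SLOT4 and SLOT7 overlap.
SLOT6 starts before SLOT4 ends → SLOT4 and SLOT6 overlap.
SLOT5 starts after SLOT4 ends; SLOT4 is clear from here.
SLOT6 starts before SLOT7 ends → SLOT7 and SLOT6 overlap.
SLOT5 starts after SLOT7 ends; SLOT7 is clear from here.
SLOT5 starts exactly when SLOT6 ends (back-to-back, no overlap); SLOT6 is clear from here.
SLOT9 starts before SLOT5 ends → SLOT5 and SLOT9 overlap.
SLOT8 starts before SLOT5 ends → SLOT5 and SLOT8 overlap.
SLOT8 starts before SLOT9 ends → SLOT9 and SLOT8 overlap.
Overlapping pairs: SLOT4 & SLOT6, SLOT4 & SLOT7, SLOT5 & SLOT8, SLOT5 & SLOT9, SLOT6 & SLOT7, SLOT8 & SLOT9 — 6 in total.

6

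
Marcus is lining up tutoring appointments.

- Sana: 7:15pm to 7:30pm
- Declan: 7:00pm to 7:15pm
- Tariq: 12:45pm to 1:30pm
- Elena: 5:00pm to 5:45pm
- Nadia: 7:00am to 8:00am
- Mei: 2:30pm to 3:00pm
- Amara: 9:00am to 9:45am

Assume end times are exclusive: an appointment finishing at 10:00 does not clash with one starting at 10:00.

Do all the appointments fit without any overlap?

Yes

Check each pair: they overlap iff neither finishes before the other starts.
Sorted by start: Nadia, Amara, Tariq, Mei, Elena, Declan, Sana.
Amara starts after Nadia ends — done with Nadia.
Tariq starts after Amara ends — done with Amara.
Mei starts after Tariq ends — done with Tariq.
Elena starts after Mei ends — done with Mei.
Declan starts after Elena ends — done with Elena.
Sana starts exactly when Declan ends (back-to-back, no overlap).
Every pair is clear; the schedule has no overlaps.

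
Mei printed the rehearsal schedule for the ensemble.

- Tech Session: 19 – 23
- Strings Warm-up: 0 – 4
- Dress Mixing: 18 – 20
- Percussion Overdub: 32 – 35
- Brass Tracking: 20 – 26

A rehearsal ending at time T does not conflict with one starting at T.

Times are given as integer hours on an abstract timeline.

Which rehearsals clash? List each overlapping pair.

Brass Tracking & Tech Session, Dress Mixing & Tech Session

Check each pair: they overlap iff neither finishes before the other starts.
Sorted by start: Strings Warm-up, Dress Mixing, Tech Session, Brass Tracking, Percussion Overdub.
Dress Mixing starts after Strings Warm-up ends, so nothing later overlaps Strings Warm-up either.
Tech Session starts before Dress Mixing ends → Dress Mixing and Tech Session overlap.
Brass Tracking starts exactly when Dress Mixing ends (back-to-back, no overlap), so nothing later overlaps Dress Mixing either.
Brass Tracking starts before Tech Session ends → Tech Session and Brass Tracking overlap.
Percussion Overdub starts after Tech Session ends.
Percussion Overdub starts after Brass Tracking ends.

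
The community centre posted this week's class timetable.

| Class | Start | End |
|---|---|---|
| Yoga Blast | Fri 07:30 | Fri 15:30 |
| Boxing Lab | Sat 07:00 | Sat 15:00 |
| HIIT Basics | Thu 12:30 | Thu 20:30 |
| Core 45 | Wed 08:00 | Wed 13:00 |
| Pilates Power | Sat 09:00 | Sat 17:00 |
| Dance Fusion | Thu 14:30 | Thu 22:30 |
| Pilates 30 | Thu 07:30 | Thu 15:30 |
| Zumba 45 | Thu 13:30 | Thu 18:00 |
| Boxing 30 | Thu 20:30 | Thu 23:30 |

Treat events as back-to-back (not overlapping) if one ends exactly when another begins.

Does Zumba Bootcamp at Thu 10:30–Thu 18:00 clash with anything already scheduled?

Yes — it overlaps Dance Fusion, HIIT Basics, Pilates 30, Zumba 45

Core 45: ends Wed 13:00 at or before Zumba Bootcamp starts Thu 10:30 → clear.
Pilates 30: starts Thu 07:30 before Zumba Bootcamp ends Thu 18:00, and ends Thu 15:30 after Zumba Bootcamp starts Thu 10:30 → overlap.
HIIT Basics: starts Thu 12:30 before Zumba Bootcamp ends Thu 18:00, and ends Thu 20:30 after Zumba Bootcamp starts Thu 10:30 → overlap.
Zumba 45: starts Thu 13:30 before Zumba Bootcamp ends Thu 18:00, and ends Thu 18:00 after Zumba Bootcamp starts Thu 10:30 → overlap.
Dance Fusion: starts Thu 14:30 before Zumba Bootcamp ends Thu 18:00, and ends Thu 22:30 after Zumba Bootcamp starts Thu 10:30 → overlap.
Boxing 30: starts Thu 20:30 at or after Zumba Bootcamp ends Thu 18:00 → clear.
Yoga Blast: starts Fri 07:30 at or after Zumba Bootcamp ends Thu 18:00 → clear.
Boxing Lab: starts Sat 07:00 at or after Zumba Bootcamp ends Thu 18:00 → clear.
Pilates Power: starts Sat 09:00 at or after Zumba Bootcamp ends Thu 18:00 → clear.
Zumba Bootcamp overlaps Pilates 30, HIIT Basics, Zumba 45, Dance Fusion.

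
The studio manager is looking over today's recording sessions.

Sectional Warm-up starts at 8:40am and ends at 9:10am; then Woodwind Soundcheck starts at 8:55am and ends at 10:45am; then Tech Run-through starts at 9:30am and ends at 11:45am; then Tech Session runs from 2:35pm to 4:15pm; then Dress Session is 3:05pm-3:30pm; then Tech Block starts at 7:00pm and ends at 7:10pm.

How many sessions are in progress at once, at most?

2

Sweep the timeline, counting +1 at each start and −1 at each end (ends before starts at a tie):
8:40am start Sectional Warm-up → 1
8:55am start Woodwind Soundcheck → 2
9:10am end Sectional Warm-up → 1
9:30am start Tech Run-through → 2
10:45am end Woodwind Soundcheck → 1
11:45am end Tech Run-through → 0
2:35pm start Tech Session → 1
3:05pm start Dress Session → 2
3:30pm end Dress Session → 1
4:15pm end Tech Session → 0
7:00pm start Tech Block → 1
7:10pm end Tech Block → 0
Peak is 2, at 8:55am (Sectional Warm-up, Woodwind Soundcheck).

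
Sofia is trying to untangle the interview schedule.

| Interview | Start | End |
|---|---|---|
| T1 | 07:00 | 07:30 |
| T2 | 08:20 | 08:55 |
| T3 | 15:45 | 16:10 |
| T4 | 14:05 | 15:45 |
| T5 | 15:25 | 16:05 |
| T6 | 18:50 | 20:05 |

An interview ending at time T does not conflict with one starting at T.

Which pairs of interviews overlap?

T3 & T5, T4 & T5

Sorted by start: T1, T2, T4, T5, T3, T6.
T2 starts after T1 ends; T1 is clear from here.
T4 starts after T2 ends; T2 is clear from here.
T5 starts before T4 ends → T4 and T5 overlap.
T3 starts exactly when T4 ends (back-to-back, no overlap); T4 is clear from here.
T3 starts before T5 ends → T5 and T3 overlap.
T6 starts after T5 ends.
T6 starts after T3 ends.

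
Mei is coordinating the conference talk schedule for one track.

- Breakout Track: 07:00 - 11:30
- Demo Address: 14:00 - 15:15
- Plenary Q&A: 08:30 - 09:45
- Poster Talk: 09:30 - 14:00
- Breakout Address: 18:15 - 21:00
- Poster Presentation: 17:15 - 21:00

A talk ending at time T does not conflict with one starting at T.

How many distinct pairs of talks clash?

4

Sorted by start: Breakout Track, Plenary Q&A, Poster Talk, Demo Address, Poster Presentation, Breakout Address.
Plenary Q&A starts before Breakout Track ends → Breakout Track and Plenary Q&A overlap.
Poster Talk starts before Breakout Track ends → Breakout Track and Poster Talk overlap.
Demo Address starts after Breakout Track ends; Breakout Track is clear from here.
Poster Talk starts before Plenary Q&A ends → Plenary Q&A and Poster Talk overlap.
Demo Address starts after Plenary Q&A ends; Plenary Q&A is clear from here.
Demo Address starts exactly when Poster Talk ends (back-to-back, no overlap); Poster Talk is clear from here.
Poster Presentation starts after Demo Address ends; Demo Address is clear from here.
Breakout Address starts before Poster Presentation ends → Poster Presentation and Breakout Address overlap.
Overlapping pairs: Breakout Address & Poster Presentation, Breakout Track & Plenary Q&A, Breakout Track & Poster Talk, Plenary Q&A & Poster Talk — 4 in total.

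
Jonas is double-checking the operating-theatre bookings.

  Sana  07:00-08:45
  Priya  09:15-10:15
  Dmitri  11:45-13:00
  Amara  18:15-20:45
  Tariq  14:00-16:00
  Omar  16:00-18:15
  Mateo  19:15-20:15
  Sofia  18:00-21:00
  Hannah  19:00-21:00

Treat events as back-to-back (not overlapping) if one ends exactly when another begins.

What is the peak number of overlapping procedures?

4

Sweep the timeline, counting +1 at each start and −1 at each end (ends before starts at a tie):
07:00 start Sana → 1
08:45 end Sana → 0
09:15 start Priya → 1
10:15 end Priya → 0
11:45 start Dmitri → 1
13:00 end Dmitri → 0
14:00 start Tariq → 1
16:00 end Tariq → 0
16:00 start Omar → 1
18:00 start Sofia → 2
18:15 end Omar → 1
18:15 start Amara → 2
19:00 start Hannah → 3
19:15 start Mateo → 4
20:15 end Mateo → 3
20:45 end Amara → 2
21:00 end Hannah → 1
21:00 end Sofia → 0
Peak is 4, at 19:15 (Amara, Hannah, Mateo, Sofia).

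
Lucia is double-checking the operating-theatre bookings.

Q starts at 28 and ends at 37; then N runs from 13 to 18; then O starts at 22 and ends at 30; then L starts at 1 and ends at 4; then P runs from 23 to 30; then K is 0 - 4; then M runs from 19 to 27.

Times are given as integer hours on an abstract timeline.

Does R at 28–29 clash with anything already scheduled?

Yes — it overlaps O, P, Q

K: ends 4 at or before R starts 28 → clear.
L: ends 4 at or before R starts 28 → clear.
N: ends 18 at or before R starts 28 → clear.
M: ends 27 at or before R starts 28 → clear.
O: starts 22 before R ends 29, and ends 30 after R starts 28 → overlap.
P: starts 23 before R ends 29, and ends 30 after R starts 28 → overlap.
Q: starts 28 before R ends 29, and ends 37 after R starts 28 → overlap.
R overlaps O, P, Q.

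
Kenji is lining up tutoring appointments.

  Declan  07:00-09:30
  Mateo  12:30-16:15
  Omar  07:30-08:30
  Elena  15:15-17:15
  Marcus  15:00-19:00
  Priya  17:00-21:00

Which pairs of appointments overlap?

Sorted by start: Declan, Omar, Mateo, Marcus, Elena, Priya.
Omar starts before Declan ends → Declan and Omar overlap.
Mateo starts after Declan ends; Declan is clear from here.
Mateo starts after Omar ends; Omar is clear from here.
Marcus starts before Mateo ends → Mateo and Marcus overlap.
Elena starts before Mateo ends → Mateo and Elena overlap.
Priya starts after Mateo ends.
Elena starts before Marcus ends → Marcus and Elena overlap.
Priya starts before Marcus ends → Marcus and Priya overlap.
Priya starts before Elena ends → Elena and Priya overlap.

Declan & Omar, Elena & Marcus, Elena & Mateo, Elena & Priya, Marcus & Mateo, Marcus & Priya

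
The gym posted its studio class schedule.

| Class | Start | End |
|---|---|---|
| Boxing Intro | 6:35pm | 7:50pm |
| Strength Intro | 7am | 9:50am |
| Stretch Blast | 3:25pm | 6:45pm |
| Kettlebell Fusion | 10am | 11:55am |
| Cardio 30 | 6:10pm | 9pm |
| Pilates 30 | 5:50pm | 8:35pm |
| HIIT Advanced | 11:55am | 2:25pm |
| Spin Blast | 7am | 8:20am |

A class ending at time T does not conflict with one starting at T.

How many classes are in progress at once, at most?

Sweep the timeline, counting +1 at each start and −1 at each end (ends before starts at a tie):
7am start Spin Blast → 1
7am start Strength Intro → 2
8:20am end Spin Blast → 1
9:50am end Strength Intro → 0
10am start Kettlebell Fusion → 1
11:55am end Kettlebell Fusion → 0
11:55am start HIIT Advanced → 1
2:25pm end HIIT Advanced → 0
3:25pm start Stretch Blast → 1
5:50pm start Pilates 30 → 2
6:10pm start Cardio 30 → 3
6:35pm start Boxing Intro → 4
6:45pm end Stretch Blast → 3
7:50pm end Boxing Intro → 2
8:35pm end Pilates 30 → 1
9pm end Cardio 30 → 0
Peak is 4, at 6:35pm (Boxing Intro, Cardio 30, Pilates 30, Stretch Blast).

4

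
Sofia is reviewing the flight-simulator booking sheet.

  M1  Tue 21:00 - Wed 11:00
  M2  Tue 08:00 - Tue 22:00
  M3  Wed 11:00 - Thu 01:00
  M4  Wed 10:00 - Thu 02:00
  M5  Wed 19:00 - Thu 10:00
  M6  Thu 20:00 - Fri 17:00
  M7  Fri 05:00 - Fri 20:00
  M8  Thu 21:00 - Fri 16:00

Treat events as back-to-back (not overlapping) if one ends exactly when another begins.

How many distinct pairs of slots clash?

Sorted by start: M2, M1, M4, M3, M5, M6, M8, M7.
M1 starts before M2 ends → M2 and M1 overlap.
M4 starts after M2 ends; M2 is clear from here.
M4 starts before M1 ends → M1 and M4 overlap.
M3 starts exactly when M1 ends (back-to-back, no overlap); M1 is clear from here.
M3 starts before M4 ends → M4 and M3 overlap.
M5 starts before M4 ends → M4 and M5 overlap.
M6 starts after M4 ends; M4 is clear from here.
M5 starts before M3 ends → M3 and M5 overlap.
M6 starts after M3 ends; M3 is clear from here.
M6 starts after M5 ends; M5 is clear from here.
M8 starts before M6 ends → M6 and M8 overlap.
M7 starts before M6 ends → M6 and M7 overlap.
M7 starts before M8 ends → M8 and M7 overlap.
Overlapping pairs: M1 & M2, M1 & M4, M3 & M4, M3 & M5, M4 & M5, M6 & M7, M6 & M8, M7 & M8 — 8 in total.

8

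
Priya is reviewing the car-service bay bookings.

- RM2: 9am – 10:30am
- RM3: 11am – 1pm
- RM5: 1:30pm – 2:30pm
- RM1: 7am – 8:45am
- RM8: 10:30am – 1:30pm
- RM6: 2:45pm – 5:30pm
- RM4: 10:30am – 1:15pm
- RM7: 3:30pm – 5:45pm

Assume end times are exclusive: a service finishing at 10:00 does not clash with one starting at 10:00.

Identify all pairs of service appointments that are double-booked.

RM3 & RM4, RM3 & RM8, RM4 & RM8, RM6 & RM7

Check each pair: they overlap iff neither finishes before the other starts.
Sorted by start: RM1, RM2, RM4, RM8, RM3, RM5, RM6, RM7.
RM2 starts after RM1 ends — done with RM1.
RM4 starts exactly when RM2 ends (back-to-back, no overlap) — done with RM2.
RM8 starts before RM4 ends → RM4 and RM8 overlap.
RM3 starts before RM4 ends → RM4 and RM3 overlap.
RM5 starts after RM4 ends — done with RM4.
RM3 starts before RM8 ends → RM8 and RM3 overlap.
RM5 starts exactly when RM8 ends (back-to-back, no overlap) — done with RM8.
RM5 starts after RM3 ends — done with RM3.
RM6 starts after RM5 ends — done with RM5.
RM7 starts before RM6 ends → RM6 and RM7 overlap.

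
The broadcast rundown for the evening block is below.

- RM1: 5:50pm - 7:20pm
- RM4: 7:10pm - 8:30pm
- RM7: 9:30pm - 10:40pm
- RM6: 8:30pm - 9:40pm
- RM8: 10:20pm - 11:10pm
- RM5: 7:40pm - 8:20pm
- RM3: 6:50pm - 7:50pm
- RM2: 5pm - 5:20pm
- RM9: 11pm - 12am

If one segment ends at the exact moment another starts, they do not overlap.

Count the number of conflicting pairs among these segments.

8

Sorted by start: RM2, RM1, RM3, RM4, RM5, RM6, RM7, RM8, RM9.
RM1 starts after RM2 ends; RM2 is clear from here.
RM3 starts before RM1 ends → RM1 and RM3 overlap.
RM4 starts before RM1 ends → RM1 and RM4 overlap.
RM5 starts after RM1 ends; RM1 is clear from here.
RM4 starts before RM3 ends → RM3 and RM4 overlap.
RM5 starts before RM3 ends → RM3 and RM5 overlap.
RM6 starts after RM3 ends; RM3 is clear from here.
RM5 starts before RM4 ends → RM4 and RM5 overlap.
RM6 starts exactly when RM4 ends (back-to-back, no overlap); RM4 is clear from here.
RM6 starts after RM5 ends; RM5 is clear from here.
RM7 starts before RM6 ends → RM6 and RM7 overlap.
RM8 starts after RM6 ends; RM6 is clear from here.
RM8 starts before RM7 ends → RM7 and RM8 overlap.
RM9 starts after RM7 ends.
RM9 starts before RM8 ends → RM8 and RM9 overlap.
Overlapping pairs: RM1 & RM3, RM1 & RM4, RM3 & RM4, RM3 & RM5, RM4 & RM5, RM6 & RM7, RM7 & RM8, RM8 & RM9 — 8 in total.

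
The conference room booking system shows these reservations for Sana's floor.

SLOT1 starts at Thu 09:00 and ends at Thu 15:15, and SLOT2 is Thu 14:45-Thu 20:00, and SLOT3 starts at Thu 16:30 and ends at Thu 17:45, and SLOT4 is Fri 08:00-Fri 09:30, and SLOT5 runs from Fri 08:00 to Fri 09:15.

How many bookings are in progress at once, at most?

Sort all start/end points and keep a running count:
Thu 09:00 start SLOT1 → 1
Thu 14:45 start SLOT2 → 2
Thu 15:15 end SLOT1 → 1
Thu 16:30 start SLOT3 → 2
Thu 17:45 end SLOT3 → 1
Thu 20:00 end SLOT2 → 0
Fri 08:00 start SLOT4 → 1
Fri 08:00 start SLOT5 → 2
Fri 09:15 end SLOT5 → 1
Fri 09:30 end SLOT4 → 0
Peak is 2, at Thu 14:45 (SLOT1, SLOT2).

2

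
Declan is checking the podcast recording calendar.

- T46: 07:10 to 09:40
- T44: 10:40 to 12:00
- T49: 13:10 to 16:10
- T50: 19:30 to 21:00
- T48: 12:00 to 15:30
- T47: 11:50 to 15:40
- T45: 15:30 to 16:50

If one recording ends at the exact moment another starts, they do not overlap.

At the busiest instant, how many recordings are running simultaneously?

3

Sort all start/end points and keep a running count:
07:10 start T46 → 1
09:40 end T46 → 0
10:40 start T44 → 1
11:50 start T47 → 2
12:00 end T44 → 1
12:00 start T48 → 2
13:10 start T49 → 3
15:30 end T48 → 2
15:30 start T45 → 3
15:40 end T47 → 2
16:10 end T49 → 1
16:50 end T45 → 0
19:30 start T50 → 1
21:00 end T50 → 0
Peak is 3, at 13:10 (T47, T48, T49).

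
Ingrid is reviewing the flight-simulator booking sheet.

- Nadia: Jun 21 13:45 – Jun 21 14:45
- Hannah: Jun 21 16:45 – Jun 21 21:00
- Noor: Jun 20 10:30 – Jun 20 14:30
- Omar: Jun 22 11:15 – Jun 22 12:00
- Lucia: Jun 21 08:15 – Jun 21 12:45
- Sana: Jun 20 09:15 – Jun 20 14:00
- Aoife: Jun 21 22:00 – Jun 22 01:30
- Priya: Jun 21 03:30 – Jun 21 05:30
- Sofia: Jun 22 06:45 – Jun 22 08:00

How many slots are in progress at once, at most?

2

Sweep the timeline, counting +1 at each start and −1 at each end (ends before starts at a tie):
Jun 20 09:15 start Sana → 1
Jun 20 10:30 start Noor → 2
Jun 20 14:00 end Sana → 1
Jun 20 14:30 end Noor → 0
Jun 21 03:30 start Priya → 1
Jun 21 05:30 end Priya → 0
Jun 21 08:15 start Lucia → 1
Jun 21 12:45 end Lucia → 0
Jun 21 13:45 start Nadia → 1
Jun 21 14:45 end Nadia → 0
Jun 21 16:45 start Hannah → 1
Jun 21 21:00 end Hannah → 0
Jun 21 22:00 start Aoife → 1
Jun 22 01:30 end Aoife → 0
Jun 22 06:45 start Sofia → 1
Jun 22 08:00 end Sofia → 0
Jun 22 11:15 start Omar → 1
Jun 22 12:00 end Omar → 0
Peak is 2, at Jun 20 10:30 (Noor, Sana).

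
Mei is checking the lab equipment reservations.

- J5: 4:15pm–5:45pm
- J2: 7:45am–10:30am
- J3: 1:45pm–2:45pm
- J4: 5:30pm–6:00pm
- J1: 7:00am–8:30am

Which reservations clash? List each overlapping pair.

J1 & J2, J4 & J5

Two intervals overlap when each starts before the other ends.
Sorted by start: J1, J2, J3, J5, J4.
J2 starts before J1 ends → J1 and J2 overlap.
J3 starts after J1 ends; J1 is clear from here.
J3 starts after J2 ends; J2 is clear from here.
J5 starts after J3 ends; J3 is clear from here.
J4 starts before J5 ends → J5 and J4 overlap.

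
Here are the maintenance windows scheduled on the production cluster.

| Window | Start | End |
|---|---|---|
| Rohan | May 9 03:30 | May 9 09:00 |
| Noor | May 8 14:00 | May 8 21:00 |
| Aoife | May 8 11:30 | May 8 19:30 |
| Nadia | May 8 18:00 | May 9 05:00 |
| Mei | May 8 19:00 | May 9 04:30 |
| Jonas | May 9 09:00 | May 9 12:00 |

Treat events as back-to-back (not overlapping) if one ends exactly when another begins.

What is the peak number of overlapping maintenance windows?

Walk through starts and ends in time order (an end at T is processed before a start at T):
May 8 11:30 start Aoife → 1
May 8 14:00 start Noor → 2
May 8 18:00 start Nadia → 3
May 8 19:00 start Mei → 4
May 8 19:30 end Aoife → 3
May 8 21:00 end Noor → 2
May 9 03:30 start Rohan → 3
May 9 04:30 end Mei → 2
May 9 05:00 end Nadia → 1
May 9 09:00 end Rohan → 0
May 9 09:00 start Jonas → 1
May 9 12:00 end Jonas → 0
Peak is 4, at May 8 19:00 (Aoife, Mei, Nadia, Noor).

4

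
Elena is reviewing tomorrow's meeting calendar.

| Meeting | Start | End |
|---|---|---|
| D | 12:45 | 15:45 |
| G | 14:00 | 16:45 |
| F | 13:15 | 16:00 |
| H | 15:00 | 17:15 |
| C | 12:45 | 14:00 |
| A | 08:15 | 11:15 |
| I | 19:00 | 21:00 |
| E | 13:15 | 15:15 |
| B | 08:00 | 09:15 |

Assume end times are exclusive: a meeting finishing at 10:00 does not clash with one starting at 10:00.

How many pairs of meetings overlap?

Sorted by start: B, A, C, D, E, F, G, H, I.
A starts before B ends → B and A overlap.
C starts after B ends, so B has no further overlaps.
C starts after A ends, so A has no further overlaps.
D starts before C ends → C and D overlap.
E starts before C ends → C and E overlap.
F starts before C ends → C and F overlap.
G starts exactly when C ends (back-to-back, no overlap), so C has no further overlaps.
E starts before D ends → D and E overlap.
F starts before D ends → D and F overlap.
G starts before D ends → D and G overlap.
H starts before D ends → D and H overlap.
I starts after D ends.
F starts before E ends → E and F overlap.
G starts before E ends → E and G overlap.
H starts before E ends → E and H overlap.
I starts after E ends.
G starts before F ends → F and G overlap.
H starts before F ends → F and H overlap.
I starts after F ends.
H starts before G ends → G and H overlap.
I starts after G ends.
I starts after H ends.
Overlapping pairs: A & B, C & D, C & E, C & F, D & E, D & F, D & G, D & H, E & F, E & G, E & H, F & G, F & H, G & H — 14 in total.

14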